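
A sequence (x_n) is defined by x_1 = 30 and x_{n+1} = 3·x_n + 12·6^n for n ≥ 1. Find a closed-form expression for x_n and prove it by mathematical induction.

x_n = 2·3^n + 4·6^n

Computing the first terms: x_1 = 30, x_2 = 162, x_3 = 918. This suggests x_n = 2·3^n + 4·6^n.
For the base case n = 1: the formula gives 30 = 30 = x_1.
Suppose the result is true for n = k, so x_k = 2·3^k + 4·6^k.
Then x_{k+1} = 3·x_k + 12·6^k = 3·(2·3^k + 4·6^k) + 12·6^k = 2·3^(k + 1) + 4·6^(k + 1),
which is the claimed formula at n = k+1.
This completes the induction.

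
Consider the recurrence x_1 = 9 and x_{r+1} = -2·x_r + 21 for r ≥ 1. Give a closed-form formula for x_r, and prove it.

x_r = -(-2)^r + 7

Computing the first terms: x_1 = 9, x_2 = 3, x_3 = 15. This suggests x_r = -(-2)^r + 7.
Base case (r = 1): the formula gives 9 = 9 = x_1.
Inductive step: assume the claim holds for r = i, so x_i = -(-2)^i + 7.
Then x_{i+1} = -2·x_i + 21 = -2·(-(-2)^i + 7) + 21 = -(-2)^(i + 1) + 7,
which is the claimed formula at r = i+1.
This completes the induction.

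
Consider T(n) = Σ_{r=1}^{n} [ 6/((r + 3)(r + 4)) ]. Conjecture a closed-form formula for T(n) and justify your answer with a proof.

We claim T(n) = 3n/(2(n + 4)) for all n ≥ 1.
When n = 1: T(1) = 3/10, and the closed form gives 3/10. They agree.
For the inductive step, assume it holds for an arbitrary r ≥ 1, so T(r) = 3r/(2(r + 4)).
Then T(r+1) = T(r) + (6/((r + 4)(r + 5))) = (3r/(2(r + 4))) + (6/((r + 4)(r + 5))).
Simplifying, T(r+1) = 3(r + 1)/(2(r + 5)) = 3(r+1)/(2((r+1) + 4)),
which is the closed form with n = r+1.
By induction, the statement is established for all n ≥ 1.

T(n) = 3n/(2(n + 4))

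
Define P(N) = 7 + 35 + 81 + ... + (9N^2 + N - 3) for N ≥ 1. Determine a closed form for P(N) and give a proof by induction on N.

P(N) = N(3N^2 + 5N - 1)

We claim P(N) = N(3N^2 + 5N - 1) for all N ≥ 1.
Base case (N = 1): P(1) = 7, and the closed form gives 7. They agree.
Inductive step: assume the claim holds for N = r, so P(r) = r(3r^2 + 5r - 1).
Then P(r+1) = P(r) + (r + 9(r + 1)^2 - 2) = (r(3r^2 + 5r - 1)) + (r + 9(r + 1)^2 - 2).
Simplifying, P(r+1) = (r + 1)(3r^2 + 11r + 7) = (r+1)(3(r+1)^2 + 5(r+1) - 1),
which is the closed form with N = r+1.
By the principle of mathematical induction, the result holds for all N ≥ 1.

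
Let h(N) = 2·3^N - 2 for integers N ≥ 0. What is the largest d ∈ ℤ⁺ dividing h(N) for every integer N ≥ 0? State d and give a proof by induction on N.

Computing the first values: h(0) = 0 and h(1) = 4; gcd(0, 4) = 4, so d ≤ 4.
We prove 4 | 2·3^N - 2 for all N ≥ 0 by induction on N.
Base step (N = 0): h(0) = 0 = 4·(0), so 4 | h(0).
Suppose the result is true for N = p, i.e. 4 | h(p). Then
h(p+1) = 2·3^(p+1) - 2 = 3·(2·3^p - 2) + 4 = 3·h(p) + 4. The first term is divisible by 4 by the inductive hypothesis, and 4 is divisible by 4. Hence 4 | h(p+1).
By the principle of mathematical induction, the result holds for all N ≥ 0.
Therefore the largest such d is 4.

d = 4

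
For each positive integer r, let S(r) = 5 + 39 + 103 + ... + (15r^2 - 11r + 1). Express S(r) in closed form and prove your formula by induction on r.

S(r) = r(5r^2 + 2r - 2)

We claim S(r) = r(5r^2 + 2r - 2) for all r ≥ 1.
For the base case r = 1: S(1) = 5, and the closed form gives 5. They agree.
Inductive step: assume the claim holds for r = p, so S(p) = p(5p^2 + 2p - 2).
Then S(p+1) = S(p) + (15p^2 + 19p + 5) = (p(5p^2 + 2p - 2)) + (15p^2 + 19p + 5).
Simplifying, S(p+1) = (p + 1)(5p^2 + 12p + 5) = (p+1)(5(p+1)^2 + 2(p+1) - 2),
which is the closed form with r = p+1.
By the principle of mathematical induction, the result holds for all r ≥ 1.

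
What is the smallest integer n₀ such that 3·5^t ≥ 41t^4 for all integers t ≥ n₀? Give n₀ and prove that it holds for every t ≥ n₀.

n₀ = 7

At t = 6: 46875 < 53136, so the inequality fails and n₀ ≥ 7. We prove 3·5^t ≥ 41t^4 for all t ≥ 7.
When t = 7: 3·5^t = 234375 and 41t^4 = 98441, so 234375 ≥ 98441.
Suppose the result is true for t = r, so 3·5^r ≥ 41r^4.
Then 3·5^(r + 1) = 5·(3·5^r) ≥ 5·(41r^4).
Also, for r ≥ 7 we have 5·(41r^4) ≥ 41(r+1)^4, since 5 ≥ (1 + 1/r)^4 for all r ≥ 7.
Combining, 3·5^(r + 1) ≥ 41(r+1)^4.
Hence, by induction on t, the claim holds for every t ≥ 7.
Hence the smallest such n₀ is 7.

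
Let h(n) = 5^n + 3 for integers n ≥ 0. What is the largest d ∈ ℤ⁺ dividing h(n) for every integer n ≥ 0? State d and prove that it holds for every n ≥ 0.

Computing the first values: h(0) = 4 and h(1) = 8; gcd(4, 8) = 4, so d ≤ 4.
We prove 4 | 5^n + 3 for all n ≥ 0 by induction on n.
When n = 0: h(0) = 4 = 4·(1), so 4 | h(0).
Inductive step: suppose the statement holds for some m ≥ 0, i.e. 4 | h(m). Then
h(m+1) = 5^(m+1) + 3 = 5·(5^m + 3) - 12 = 5·h(m) - 12. The first term is divisible by 4 by the inductive hypothesis, and -12 is divisible by 4. Hence 4 | h(m+1).
By the principle of mathematical induction, the result holds for all n ≥ 0.
Therefore the largest such d is 4.

d = 4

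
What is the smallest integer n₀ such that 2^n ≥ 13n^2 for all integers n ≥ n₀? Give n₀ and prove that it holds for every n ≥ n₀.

n₀ = 11

At n = 10: 1024 < 1300, so the inequality fails and n₀ ≥ 11. We prove 2^n ≥ 13n^2 for all n ≥ 11.
Base case (n = 11): 2^n = 2048 and 13n^2 = 1573, so 2048 ≥ 1573.
Inductive step: suppose the statement holds for some r ≥ 11, so 2^r ≥ 13r^2.
Then 2^(r + 1) = 2·(2^r) ≥ 2·(13r^2).
Also, for r ≥ 11 we have 2·(13r^2) ≥ 13(r+1)^2, since 2 ≥ (1 + 1/r)^2 for all r ≥ 11.
Combining, 2^(r + 1) ≥ 13(r+1)^2.
Hence, by induction on n, the claim holds for every n ≥ 11.
Hence the smallest such n₀ is 11.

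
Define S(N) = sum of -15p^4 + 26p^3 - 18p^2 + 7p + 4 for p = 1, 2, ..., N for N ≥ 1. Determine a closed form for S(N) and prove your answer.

S(N) = -N(3N^4 + N^3 - 2N^2 - N - 5)

We claim S(N) = -N(3N^4 + N^3 - 2N^2 - N - 5) for all N ≥ 1.
Base case (N = 1): S(1) = 4, and the closed form gives 4. They agree.
Inductive step: assume the claim holds for N = p, so S(p) = p(-3p^4 - p^3 + 2p^2 + p + 5).
Then S(p+1) = S(p) + (-15p^4 - 34p^3 - 30p^2 - 11p + 4) = (p(-3p^4 - p^3 + 2p^2 + p + 5)) + (-15p^4 - 34p^3 - 30p^2 - 11p + 4).
Simplifying, S(p+1) = -(p + 1)(3p^4 + 13p^3 + 19p^2 + 10p - 4) = -(p+1)(3(p+1)^4 + (p+1)^3 - 2(p+1)^2 - (p+1) - 5),
which is the closed form with N = p+1.
Hence, by induction on N, the claim holds for every N ≥ 1.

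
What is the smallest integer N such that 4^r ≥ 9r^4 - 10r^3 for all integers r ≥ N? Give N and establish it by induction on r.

N = 8

At r = 7: 16384 < 18179, so the inequality fails and N ≥ 8. We prove 4^r ≥ 9r^4 - 10r^3 for all r ≥ 8.
Base step (r = 8): 4^r = 65536 and 9r^4 - 10r^3 = 31744, so 65536 ≥ 31744.
Suppose the result is true for r = p, so 4^p ≥ 9p^4 - 10p^3.
Then 4^(p + 1) = 4·(4^p) ≥ 4·(9p^4 - 10p^3).
Also, for p ≥ 8 we have 4·(9p^4 - 10p^3) ≥ 9(p+1)^4 - 10(p+1)^3, since 4·(9p^4 - 10p^3) − (9(p+1)^4 - 10(p+1)^3) = 27p^4 - 66p^3 - 24p^2 - 6p + 1, which is nonnegative for all p ≥ 8.
Combining, 4^(p + 1) ≥ 9(p+1)^4 - 10(p+1)^3.
By induction, the statement is established for all r ≥ 8.
Hence the smallest such N is 8.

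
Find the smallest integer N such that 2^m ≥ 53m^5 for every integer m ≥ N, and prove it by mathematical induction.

At m = 30: 1073741824 < 1287900000, so the inequality fails and N ≥ 31. We prove 2^m ≥ 53m^5 for all m ≥ 31.
Base case (m = 31): 2^m = 2147483648 and 53m^5 = 1517345003, so 2147483648 ≥ 1517345003.
Suppose the result is true for m = r, so 2^r ≥ 53r^5.
Then 2^(r + 1) = 2·(2^r) ≥ 2·(53r^5).
Also, for r ≥ 31 we have 2·(53r^5) ≥ 53(r+1)^5, since 2 ≥ (1 + 1/r)^5 for all r ≥ 31.
Combining, 2^(r + 1) ≥ 53(r+1)^5.
Hence, by induction on m, the claim holds for every m ≥ 31.
Hence the smallest such N is 31.

N = 31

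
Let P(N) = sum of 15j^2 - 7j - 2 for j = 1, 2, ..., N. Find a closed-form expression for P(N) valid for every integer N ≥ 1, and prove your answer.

We claim P(N) = N(5N^2 + 4N - 3) for all N ≥ 1.
When N = 1: P(1) = 6, and the closed form gives 6. They agree.
Inductive step: assume the claim holds for N = j, so P(j) = j(5j^2 + 4j - 3).
Then P(j+1) = P(j) + (15j^2 + 23j + 6) = (j(5j^2 + 4j - 3)) + (15j^2 + 23j + 6).
Simplifying, P(j+1) = (j + 1)(5j^2 + 14j + 6) = (j+1)(5(j+1)^2 + 4(j+1) - 3),
which is the closed form with N = j+1.
Hence, by induction on N, the claim holds for every N ≥ 1.

P(N) = N(5N^2 + 4N - 3)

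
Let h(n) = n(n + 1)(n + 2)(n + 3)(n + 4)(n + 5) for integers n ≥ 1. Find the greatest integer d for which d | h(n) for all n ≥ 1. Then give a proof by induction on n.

Computing the first values: h(1) = 720 and h(2) = 5040; gcd(720, 5040) = 720, so d ≤ 720.
We prove 720 | n(n + 1)(n + 2)(n + 3)(n + 4)(n + 5) for all n ≥ 1 by induction on n.
Base step (n = 1): h(1) = 720 = 720·(1), so 720 | h(1).
For the inductive step, assume it holds for an arbitrary r ≥ 1, i.e. 720 | h(r). Then
h(r+1) − h(r) = (r+1)·(r+2)·(r+3)·(r+4)·(r+5)·(r+6) − r·(r+1)·(r+2)·(r+3)·(r+4)·(r+5) = (r+1)·(r+2)·(r+3)·(r+4)·(r+5)·[(r+6) − r] = 6·(r+1)·(r+2)·(r+3)·(r+4)·(r+5). The product of 5 consecutive integers is divisible by (5)! = 120, so h(r+1) − h(r) is divisible by 6·120 = 720. By the inductive hypothesis 720 | h(r), hence 720 | h(r+1).
Hence, by induction on n, the claim holds for every n ≥ 1.
Therefore the largest such d is 720.

d = 720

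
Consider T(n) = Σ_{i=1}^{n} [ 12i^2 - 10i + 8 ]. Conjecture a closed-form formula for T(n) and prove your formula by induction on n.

T(n) = n(4n^2 + n + 5)

We claim T(n) = n(4n^2 + n + 5) for all n ≥ 1.
Base case (n = 1): T(1) = 10, and the closed form gives 10. They agree.
Suppose the result is true for n = i, so T(i) = i(4i^2 + i + 5).
Then T(i+1) = T(i) + (12i^2 + 14i + 10) = (i(4i^2 + i + 5)) + (12i^2 + 14i + 10).
Simplifying, T(i+1) = (i + 1)(4i^2 + 9i + 10) = (i+1)(4(i+1)^2 + (i+1) + 5),
which is the closed form with n = i+1.
By induction, the statement is established for all n ≥ 1.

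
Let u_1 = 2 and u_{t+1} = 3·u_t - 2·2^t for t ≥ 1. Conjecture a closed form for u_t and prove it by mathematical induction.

Computing the first terms: u_1 = 2, u_2 = 2, u_3 = -2. This suggests u_t = 2^(t + 1) - 2·3^(t - 1).
When t = 1: the formula gives 2 = 2 = u_1.
Inductive step: assume the claim holds for t = m, so u_m = 2^(m + 1) - 2·3^(m - 1).
Then u_{m+1} = 3·u_m - 2·2^m = 3·(2^(m + 1) - 2·3^(m - 1)) - 2·2^m = 2^(m + 2) - 2·3^m = 2^((m+1) + 1) - 2·3^((m+1) - 1),
which is the claimed formula at t = m+1.
By induction, the statement is established for all t ≥ 1.

u_t = 2^(t + 1) - 2·3^(t - 1)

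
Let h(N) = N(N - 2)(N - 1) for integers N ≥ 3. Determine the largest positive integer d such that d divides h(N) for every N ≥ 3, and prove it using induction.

d = 6

Computing the first values: h(3) = 6 and h(4) = 24; gcd(6, 24) = 6, so d ≤ 6.
We prove 6 | N(N - 2)(N - 1) for all N ≥ 3 by induction on N.
Base step (N = 3): h(3) = 6 = 6·(1), so 6 | h(3).
For the inductive step, assume it holds for an arbitrary m ≥ 3, i.e. 6 | h(m). Then
h(m+1) − h(m) = (m-1)·m·(m+1) − (m-2)·(m-1)·m = (m-1)·m·[(m+1) − (m-2)] = 3·(m-1)·m. The product of 2 consecutive integers is divisible by (2)! = 2, so h(m+1) − h(m) is divisible by 3·2 = 6. By the inductive hypothesis 6 | h(m), hence 6 | h(m+1).
By the principle of mathematical induction, the result holds for all N ≥ 3.
Therefore the largest such d is 6.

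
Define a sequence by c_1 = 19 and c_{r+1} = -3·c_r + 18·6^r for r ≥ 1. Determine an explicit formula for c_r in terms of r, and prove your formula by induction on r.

Computing the first terms: c_1 = 19, c_2 = 51, c_3 = 495. This suggests c_r = 7(-3)^(r - 1) + 2·6^r.
When r = 1: the formula gives 19 = 19 = c_1.
Suppose the result is true for r = i, so c_i = 7(-3)^(i - 1) + 2·6^i.
Then c_{i+1} = -3·c_i + 18·6^i = -3·(7(-3)^(i - 1) + 2·6^i) + 18·6^i = 7(-3)^i + 2·6^(i + 1) = 7(-3)^((i+1) - 1) + 2·6^(i+1),
which is the claimed formula at r = i+1.
By the principle of mathematical induction, the result holds for all r ≥ 1.

c_r = 7(-3)^(r - 1) + 2·6^r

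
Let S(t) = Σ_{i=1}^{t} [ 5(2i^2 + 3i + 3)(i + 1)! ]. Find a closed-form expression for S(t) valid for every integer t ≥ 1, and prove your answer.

S(t) = (10t + 5)(t + 2)! - 10

We claim S(t) = (10t + 5)(t + 2)! - 10 for all t ≥ 1.
When t = 1: S(1) = 80, and the closed form gives 80. They agree.
Inductive step: suppose the statement holds for some i ≥ 1, so S(i) = (10i + 5)(i + 2)! - 10.
Then S(i+1) = S(i) + (5(2i^2 + 7i + 8)(i + 2)!) = ((10i + 5)(i + 2)! - 10) + (5(2i^2 + 7i + 8)(i + 2)!).
Simplifying, S(i+1) = (10(i+1) + 5)((i+1) + 2)! - 10,
which is the closed form with t = i+1.
By induction, the statement is established for all t ≥ 1.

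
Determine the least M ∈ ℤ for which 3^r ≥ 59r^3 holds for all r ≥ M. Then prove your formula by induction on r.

M = 10

At r = 9: 19683 < 43011, so the inequality fails and M ≥ 10. We prove 3^r ≥ 59r^3 for all r ≥ 10.
For the base case r = 10: 3^r = 59049 and 59r^3 = 59000, so 59049 ≥ 59000.
Inductive step: suppose the statement holds for some m ≥ 10, so 3^m ≥ 59m^3.
Then 3^(m + 1) = 3·(3^m) ≥ 3·(59m^3).
Also, for m ≥ 10 we have 3·(59m^3) ≥ 59(m+1)^3, since 3 ≥ (1 + 1/m)^3 for all m ≥ 10.
Combining, 3^(m + 1) ≥ 59(m+1)^3.
Hence, by induction on r, the claim holds for every r ≥ 10.
Hence the smallest such M is 10.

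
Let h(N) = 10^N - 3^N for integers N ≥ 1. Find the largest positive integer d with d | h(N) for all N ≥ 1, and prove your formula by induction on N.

d = 7

Computing the first values: h(1) = 7 and h(2) = 91; gcd(7, 91) = 7, so d ≤ 7.
We prove 7 | 10^N - 3^N for all N ≥ 1 by induction on N.
When N = 1: h(1) = 7 = 7·(1), so 7 | h(1).
Inductive step: suppose the statement holds for some j ≥ 1, i.e. 7 | h(j). Then
10^{j+1} − 3^{j+1} = 10·10^j − 3·3^j = 10·(10^j − 3^j) + (7)·3^j. The first term is divisible by 7 by the inductive hypothesis, and the second term (7)·3^j is divisible by 7 since 7 | 7. Hence 7 | h(j+1).
Hence, by induction on N, the claim holds for every N ≥ 1.
Therefore the largest such d is 7.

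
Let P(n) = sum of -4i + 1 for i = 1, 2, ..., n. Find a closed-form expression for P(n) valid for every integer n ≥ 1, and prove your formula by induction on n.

P(n) = -n(2n + 1)

We claim P(n) = -n(2n + 1) for all n ≥ 1.
Base case (n = 1): P(1) = -3, and the closed form gives -3. They agree.
Suppose the result is true for n = i, so P(i) = i(-2i - 1).
Then P(i+1) = P(i) + (-4i - 3) = (i(-2i - 1)) + (-4i - 3).
Simplifying, P(i+1) = -(i + 1)(2i + 3) = -(i+1)(2(i+1) + 1),
which is the closed form with n = i+1.
By induction, the statement is established for all n ≥ 1.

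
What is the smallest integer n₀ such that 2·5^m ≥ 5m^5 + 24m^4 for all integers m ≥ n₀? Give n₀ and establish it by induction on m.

n₀ = 7

At m = 6: 31250 < 69984, so the inequality fails and n₀ ≥ 7. We prove 2·5^m ≥ 5m^5 + 24m^4 for all m ≥ 7.
Base case (m = 7): 2·5^m = 156250 and 5m^5 + 24m^4 = 141659, so 156250 ≥ 141659.
Inductive step: assume the claim holds for m = p, so 2·5^p ≥ 5p^5 + 24p^4.
Then 2·5^(p + 1) = 5·(2·5^p) ≥ 5·(5p^5 + 24p^4).
Also, for p ≥ 7 we have 5·(5p^5 + 24p^4) ≥ 5(p+1)^5 + 24(p+1)^4, since 5·(5p^5 + 24p^4) − (5(p+1)^5 + 24(p+1)^4) = 20p^5 + 71p^4 - 146p^3 - 194p^2 - 121p - 29, which is nonnegative for all p ≥ 7.
Combining, 2·5^(p + 1) ≥ 5(p+1)^5 + 24(p+1)^4.
This completes the induction.
Hence the smallest such n₀ is 7.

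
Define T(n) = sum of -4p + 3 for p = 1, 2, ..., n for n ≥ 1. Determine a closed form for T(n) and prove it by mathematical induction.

T(n) = -n(2n - 1)

We claim T(n) = -n(2n - 1) for all n ≥ 1.
Base case (n = 1): T(1) = -1, and the closed form gives -1. They agree.
Inductive step: assume the claim holds for n = p, so T(p) = p(-2p + 1).
Then T(p+1) = T(p) + (-4p - 1) = (p(-2p + 1)) + (-4p - 1).
Simplifying, T(p+1) = -(p + 1)(2p + 1) = -(p+1)(2(p+1) - 1),
which is the closed form with n = p+1.
This completes the induction.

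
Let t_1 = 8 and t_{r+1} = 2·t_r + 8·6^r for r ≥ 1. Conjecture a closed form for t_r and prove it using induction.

t_r = -2^(r + 1) + 2·6^r

Computing the first terms: t_1 = 8, t_2 = 64, t_3 = 416. This suggests t_r = -2^(r + 1) + 2·6^r.
Base step (r = 1): the formula gives 8 = 8 = t_1.
Inductive step: assume the claim holds for r = p, so t_p = -2^(p + 1) + 2·6^p.
Then t_{p+1} = 2·t_p + 8·6^p = 2·(-2^(p + 1) + 2·6^p) + 8·6^p = -2^(p + 2) + 2·6^(p + 1) = -2^((p+1) + 1) + 2·6^(p+1),
which is the claimed formula at r = p+1.
Hence, by induction on r, the claim holds for every r ≥ 1.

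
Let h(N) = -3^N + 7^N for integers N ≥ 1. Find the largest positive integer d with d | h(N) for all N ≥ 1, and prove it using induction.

Computing the first values: h(1) = 4 and h(2) = 40; gcd(4, 40) = 4, so d ≤ 4.
We prove 4 | -3^N + 7^N for all N ≥ 1 by induction on N.
When N = 1: h(1) = 4 = 4·(1), so 4 | h(1).
Suppose the result is true for N = k, i.e. 4 | h(k). Then
7^{k+1} − 3^{k+1} = 7·7^k − 3·3^k = 7·(7^k − 3^k) + (4)·3^k. The first term is divisible by 4 by the inductive hypothesis, and the second term (4)·3^k is divisible by 4 since 4 | 4. Hence 4 | h(k+1).
By induction, the statement is established for all N ≥ 1.
Therefore the largest such d is 4.

d = 4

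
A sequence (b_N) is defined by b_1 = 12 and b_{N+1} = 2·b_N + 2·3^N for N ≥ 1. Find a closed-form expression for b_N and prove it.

Computing the first terms: b_1 = 12, b_2 = 30, b_3 = 78. This suggests b_N = 3·2^N + 2·3^N.
For the base case N = 1: the formula gives 12 = 12 = b_1.
Inductive step: suppose the statement holds for some j ≥ 1, so b_j = 3·2^j + 2·3^j.
Then b_{j+1} = 2·b_j + 2·3^j = 2·(3·2^j + 2·3^j) + 2·3^j = 3·2^(j + 1) + 2·3^(j + 1),
which is the claimed formula at N = j+1.
By induction, the statement is established for all N ≥ 1.

b_N = 3·2^N + 2·3^N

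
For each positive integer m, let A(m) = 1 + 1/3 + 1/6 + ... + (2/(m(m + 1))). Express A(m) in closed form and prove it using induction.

We claim A(m) = 2m/(m + 1) for all m ≥ 1.
When m = 1: A(1) = 1, and the closed form gives 1. They agree.
Inductive step: assume the claim holds for m = r, so A(r) = 2r/(r + 1).
Then A(r+1) = A(r) + (2/((r + 1)(r + 2))) = (2r/(r + 1)) + (2/((r + 1)(r + 2))).
Simplifying, A(r+1) = 2(r + 1)/(r + 2) = 2(r+1)/((r+1) + 1),
which is the closed form with m = r+1.
This completes the induction.

A(m) = 2m/(m + 1)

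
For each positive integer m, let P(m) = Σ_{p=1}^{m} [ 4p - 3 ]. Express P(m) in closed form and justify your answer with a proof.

We claim P(m) = m(2m - 1) for all m ≥ 1.
For the base case m = 1: P(1) = 1, and the closed form gives 1. They agree.
Inductive step: suppose the statement holds for some p ≥ 1, so P(p) = p(2p - 1).
Then P(p+1) = P(p) + (4p + 1) = (p(2p - 1)) + (4p + 1).
Simplifying, P(p+1) = (p + 1)(2p + 1) = (p+1)(2(p+1) - 1),
which is the closed form with m = p+1.
This completes the induction.

P(m) = m(2m - 1)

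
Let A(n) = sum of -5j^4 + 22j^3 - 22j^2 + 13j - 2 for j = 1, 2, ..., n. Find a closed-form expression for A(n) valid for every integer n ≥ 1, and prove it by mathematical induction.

A(n) = -n(n^4 - 3n^3 - 2n^2 - n - 1)

We claim A(n) = -n(n^4 - 3n^3 - 2n^2 - n - 1) for all n ≥ 1.
Base step (n = 1): A(1) = 6, and the closed form gives 6. They agree.
Inductive step: suppose the statement holds for some j ≥ 1, so A(j) = j(-j^4 + 3j^3 + 2j^2 + j + 1).
Then A(j+1) = A(j) + (-5j^4 + 2j^3 + 14j^2 + 15j + 6) = (j(-j^4 + 3j^3 + 2j^2 + j + 1)) + (-5j^4 + 2j^3 + 14j^2 + 15j + 6).
Simplifying, A(j+1) = -(j + 1)(j^4 + j^3 - 5j^2 - 10j - 6) = -(j+1)((j+1)^4 - 3(j+1)^3 - 2(j+1)^2 - (j+1) - 1),
which is the closed form with n = j+1.
By the principle of mathematical induction, the result holds for all n ≥ 1.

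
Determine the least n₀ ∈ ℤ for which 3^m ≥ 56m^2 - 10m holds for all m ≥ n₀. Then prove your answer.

At m = 7: 2187 < 2674, so the inequality fails and n₀ ≥ 8. We prove 3^m ≥ 56m^2 - 10m for all m ≥ 8.
Base case (m = 8): 3^m = 6561 and 56m^2 - 10m = 3504, so 6561 ≥ 3504.
Inductive step: assume the claim holds for m = r, so 3^r ≥ 56r^2 - 10r.
Then 3^(r + 1) = 3·(3^r) ≥ 3·(56r^2 - 10r).
Also, for r ≥ 8 we have 3·(56r^2 - 10r) ≥ 56(r+1)^2 - 10(r+1), since 3·(56r^2 - 10r) − (56(r+1)^2 - 10(r+1)) = 112r^2 - 132r - 46, which is nonnegative for all r ≥ 8.
Combining, 3^(r + 1) ≥ 56(r+1)^2 - 10(r+1).
By the principle of mathematical induction, the result holds for all m ≥ 8.
Hence the smallest such n₀ is 8.

n₀ = 8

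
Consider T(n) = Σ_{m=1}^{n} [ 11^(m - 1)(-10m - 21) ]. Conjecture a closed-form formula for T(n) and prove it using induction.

T(n) = -11^n(n + 2) + 2

We claim T(n) = -11^n(n + 2) + 2 for all n ≥ 1.
Base case (n = 1): T(1) = -31, and the closed form gives -31. They agree.
Inductive step: suppose the statement holds for some m ≥ 1, so T(m) = -11^m(m + 2) + 2.
Then T(m+1) = T(m) + (11^m(-10m - 31)) = (-11^m(m + 2) + 2) + (11^m(-10m - 31)).
Simplifying, T(m+1) = -11·11^m·m - 33·11^m + 2 = -11^(m+1)((m+1) + 2) + 2,
which is the closed form with n = m+1.
By the principle of mathematical induction, the result holds for all n ≥ 1.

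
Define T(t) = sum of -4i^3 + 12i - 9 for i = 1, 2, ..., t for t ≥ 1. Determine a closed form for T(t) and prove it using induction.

We claim T(t) = -t(t^3 + 2t^2 - 5t + 3) for all t ≥ 1.
For the base case t = 1: T(1) = -1, and the closed form gives -1. They agree.
For the inductive step, assume it holds for an arbitrary i ≥ 1, so T(i) = i(-i^3 - 2i^2 + 5i - 3).
Then T(i+1) = T(i) + (12i - 4(i + 1)^3 + 3) = (i(-i^3 - 2i^2 + 5i - 3)) + (12i - 4(i + 1)^3 + 3).
Simplifying, T(i+1) = -(i + 1)(i^3 + 5i^2 + 2i + 1) = -(i+1)((i+1)^3 + 2(i+1)^2 - 5(i+1) + 3),
which is the closed form with t = i+1.
By the principle of mathematical induction, the result holds for all t ≥ 1.

T(t) = -t(t^3 + 2t^2 - 5t + 3)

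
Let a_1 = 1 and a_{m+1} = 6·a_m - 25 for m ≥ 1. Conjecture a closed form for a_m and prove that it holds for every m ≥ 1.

a_m = -4·6^(m - 1) + 5

Computing the first terms: a_1 = 1, a_2 = -19, a_3 = -139. This suggests a_m = -4·6^(m - 1) + 5.
Base step (m = 1): the formula gives 1 = 1 = a_1.
For the inductive step, assume it holds for an arbitrary p ≥ 1, so a_p = -4·6^(p - 1) + 5.
Then a_{p+1} = 6·a_p - 25 = 6·(-4·6^(p - 1) + 5) - 25 = -4·6^p + 5 = -4·6^((p+1) - 1) + 5,
which is the claimed formula at m = p+1.
Hence, by induction on m, the claim holds for every m ≥ 1.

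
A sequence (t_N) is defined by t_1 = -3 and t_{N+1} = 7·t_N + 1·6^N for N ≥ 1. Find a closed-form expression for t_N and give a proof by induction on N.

t_N = -6^N + 3·7^(N - 1)

Computing the first terms: t_1 = -3, t_2 = -15, t_3 = -69. This suggests t_N = -6^N + 3·7^(N - 1).
For the base case N = 1: the formula gives -3 = -3 = t_1.
For the inductive step, assume it holds for an arbitrary r ≥ 1, so t_r = -6^r + 3·7^(r - 1).
Then t_{r+1} = 7·t_r + 1·6^r = 7·(-6^r + 3·7^(r - 1)) + 1·6^r = -6^(r + 1) + 3·7^r = -6^(r+1) + 3·7^((r+1) - 1),
which is the claimed formula at N = r+1.
This completes the induction.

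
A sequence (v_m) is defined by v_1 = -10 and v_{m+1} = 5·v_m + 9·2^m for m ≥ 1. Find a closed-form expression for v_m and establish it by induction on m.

v_m = -3·2^m - 4·5^(m - 1)

Computing the first terms: v_1 = -10, v_2 = -32, v_3 = -124. This suggests v_m = -3·2^m - 4·5^(m - 1).
When m = 1: the formula gives -10 = -10 = v_1.
Inductive step: suppose the statement holds for some i ≥ 1, so v_i = -3·2^i - 4·5^(i - 1).
Then v_{i+1} = 5·v_i + 9·2^i = 5·(-3·2^i - 4·5^(i - 1)) + 9·2^i = -3·2^(i + 1) - 4·5^i = -3·2^(i+1) - 4·5^((i+1) - 1),
which is the claimed formula at m = i+1.
This completes the induction.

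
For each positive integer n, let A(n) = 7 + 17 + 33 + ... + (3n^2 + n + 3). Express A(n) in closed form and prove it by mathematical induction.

We claim A(n) = n(n^2 + 2n + 4) for all n ≥ 1.
Base case (n = 1): A(1) = 7, and the closed form gives 7. They agree.
For the inductive step, assume it holds for an arbitrary p ≥ 1, so A(p) = p(p^2 + 2p + 4).
Then A(p+1) = A(p) + (p + 3(p + 1)^2 + 4) = (p(p^2 + 2p + 4)) + (p + 3(p + 1)^2 + 4).
Simplifying, A(p+1) = (p + 1)(p^2 + 4p + 7) = (p+1)((p+1)^2 + 2(p+1) + 4),
which is the closed form with n = p+1.
By induction, the statement is established for all n ≥ 1.

A(n) = n(n^2 + 2n + 4)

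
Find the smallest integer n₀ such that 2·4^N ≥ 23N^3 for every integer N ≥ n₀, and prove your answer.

At N = 5: 2048 < 2875, so the inequality fails and n₀ ≥ 6. We prove 2·4^N ≥ 23N^3 for all N ≥ 6.
When N = 6: 2·4^N = 8192 and 23N^3 = 4968, so 8192 ≥ 4968.
Inductive step: assume the claim holds for N = r, so 2·4^r ≥ 23r^3.
Then 2·4^(r + 1) = 4·(2·4^r) ≥ 4·(23r^3).
Also, for r ≥ 6 we have 4·(23r^3) ≥ 23(r+1)^3, since 4 ≥ (1 + 1/r)^3 for all r ≥ 6.
Combining, 2·4^(r + 1) ≥ 23(r+1)^3.
This completes the induction.
Hence the smallest such n₀ is 6.

n₀ = 6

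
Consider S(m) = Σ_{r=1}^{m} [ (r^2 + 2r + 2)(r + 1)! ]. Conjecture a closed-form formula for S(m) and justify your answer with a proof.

S(m) = (m + 1)(m + 2)! - 2

We claim S(m) = (m + 1)(m + 2)! - 2 for all m ≥ 1.
For the base case m = 1: S(1) = 10, and the closed form gives 10. They agree.
Inductive step: suppose the statement holds for some r ≥ 1, so S(r) = (r + 1)(r + 2)! - 2.
Then S(r+1) = S(r) + ((r^2 + 4r + 5)(r + 2)!) = ((r + 1)(r + 2)! - 2) + ((r^2 + 4r + 5)(r + 2)!).
Simplifying, S(r+1) = ((r+1) + 1)((r+1) + 2)! - 2,
which is the closed form with m = r+1.
Hence, by induction on m, the claim holds for every m ≥ 1.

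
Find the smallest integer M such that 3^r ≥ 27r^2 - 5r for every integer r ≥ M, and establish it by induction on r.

At r = 6: 729 < 942, so the inequality fails and M ≥ 7. We prove 3^r ≥ 27r^2 - 5r for all r ≥ 7.
Base case (r = 7): 3^r = 2187 and 27r^2 - 5r = 1288, so 2187 ≥ 1288.
Suppose the result is true for r = m, so 3^m ≥ 27m^2 - 5m.
Then 3^(m + 1) = 3·(3^m) ≥ 3·(27m^2 - 5m).
Also, for m ≥ 7 we have 3·(27m^2 - 5m) ≥ 27(m+1)^2 - 5(m+1), since 3·(27m^2 - 5m) − (27(m+1)^2 - 5(m+1)) = 54m^2 - 64m - 22, which is nonnegative for all m ≥ 7.
Combining, 3^(m + 1) ≥ 27(m+1)^2 - 5(m+1).
By induction, the statement is established for all r ≥ 7.
Hence the smallest such M is 7.

M = 7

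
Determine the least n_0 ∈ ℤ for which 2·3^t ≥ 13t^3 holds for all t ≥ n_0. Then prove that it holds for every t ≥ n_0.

n_0 = 8

At t = 7: 4374 < 4459, so the inequality fails and n_0 ≥ 8. We prove 2·3^t ≥ 13t^3 for all t ≥ 8.
Base step (t = 8): 2·3^t = 13122 and 13t^3 = 6656, so 13122 ≥ 6656.
For the inductive step, assume it holds for an arbitrary j ≥ 8, so 2·3^j ≥ 13j^3.
Then 2·3^(j + 1) = 3·(2·3^j) ≥ 3·(13j^3).
Also, for j ≥ 8 we have 3·(13j^3) ≥ 13(j+1)^3, since 3 ≥ (1 + 1/j)^3 for all j ≥ 8.
Combining, 2·3^(j + 1) ≥ 13(j+1)^3.
By the principle of mathematical induction, the result holds for all t ≥ 8.
Hence the smallest such n_0 is 8.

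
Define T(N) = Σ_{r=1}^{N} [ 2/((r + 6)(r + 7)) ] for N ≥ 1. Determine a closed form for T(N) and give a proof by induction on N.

We claim T(N) = 2N/(7(N + 7)) for all N ≥ 1.
Base step (N = 1): T(1) = 1/28, and the closed form gives 1/28. They agree.
Suppose the result is true for N = r, so T(r) = 2r/(7(r + 7)).
Then T(r+1) = T(r) + (2/((r + 7)(r + 8))) = (2r/(7(r + 7))) + (2/((r + 7)(r + 8))).
Simplifying, T(r+1) = 2(r + 1)/(7(r + 8)) = 2(r+1)/(7((r+1) + 7)),
which is the closed form with N = r+1.
By induction, the statement is established for all N ≥ 1.

T(N) = 2N/(7(N + 7))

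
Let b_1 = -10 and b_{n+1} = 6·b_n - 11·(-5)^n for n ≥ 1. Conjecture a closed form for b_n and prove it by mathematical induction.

b_n = (-5)^n - 5·6^(n - 1)

Computing the first terms: b_1 = -10, b_2 = -5, b_3 = -305. This suggests b_n = (-5)^n - 5·6^(n - 1).
For the base case n = 1: the formula gives -10 = -10 = b_1.
Suppose the result is true for n = r, so b_r = (-5)^r - 5·6^(r - 1).
Then b_{r+1} = 6·b_r - 11·(-5)^r = 6·((-5)^r - 5·6^(r - 1)) - 11·(-5)^r = (-5)^(r + 1) - 5·6^r = (-5)^(r+1) - 5·6^((r+1) - 1),
which is the claimed formula at n = r+1.
This completes the induction.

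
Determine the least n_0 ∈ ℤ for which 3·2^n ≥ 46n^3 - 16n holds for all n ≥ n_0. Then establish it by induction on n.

At n = 15: 98304 < 155010, so the inequality fails and n_0 ≥ 16. We prove 3·2^n ≥ 46n^3 - 16n for all n ≥ 16.
Base case (n = 16): 3·2^n = 196608 and 46n^3 - 16n = 188160, so 196608 ≥ 188160.
Inductive step: suppose the statement holds for some p ≥ 16, so 3·2^p ≥ 46p^3 - 16p.
Then 3·2^(p + 1) = 2·(3·2^p) ≥ 2·(46p^3 - 16p).
Also, for p ≥ 16 we have 2·(46p^3 - 16p) ≥ 46(p+1)^3 - 16(p+1), since 2·(46p^3 - 16p) − (46(p+1)^3 - 16(p+1)) = 46p^3 - 138p^2 - 154p - 30, which is nonnegative for all p ≥ 16.
Combining, 3·2^(p + 1) ≥ 46(p+1)^3 - 16(p+1).
By induction, the statement is established for all n ≥ 16.
Hence the smallest such n_0 is 16.

n_0 = 16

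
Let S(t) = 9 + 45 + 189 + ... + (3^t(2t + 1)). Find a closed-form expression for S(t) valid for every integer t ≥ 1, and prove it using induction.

S(t) = 3^(t + 1)t

We claim S(t) = 3^(t + 1)t for all t ≥ 1.
Base step (t = 1): S(1) = 9, and the closed form gives 9. They agree.
For the inductive step, assume it holds for an arbitrary k ≥ 1, so S(k) = 3^(k + 1)k.
Then S(k+1) = S(k) + (3^(k + 1)(2k + 3)) = (3^(k + 1)k) + (3^(k + 1)(2k + 3)).
Simplifying, S(k+1) = 3^(k + 2)(k + 1) = 3^((k+1) + 1)(k+1),
which is the closed form with t = k+1.
This completes the induction.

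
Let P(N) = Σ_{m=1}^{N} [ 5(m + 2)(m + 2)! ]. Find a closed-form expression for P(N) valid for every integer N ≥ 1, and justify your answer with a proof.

P(N) = 5(N + 3)! - 30

We claim P(N) = 5(N + 3)! - 30 for all N ≥ 1.
For the base case N = 1: P(1) = 90, and the closed form gives 90. They agree.
Suppose the result is true for N = m, so P(m) = 5(m + 3)! - 30.
Then P(m+1) = P(m) + (5(m + 3)(m + 3)!) = (5(m + 3)! - 30) + (5(m + 3)(m + 3)!).
Simplifying, P(m+1) = 5((m+1) + 3)! - 30,
which is the closed form with N = m+1.
By induction, the statement is established for all N ≥ 1.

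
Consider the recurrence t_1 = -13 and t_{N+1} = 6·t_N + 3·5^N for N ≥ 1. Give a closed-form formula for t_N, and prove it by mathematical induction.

Computing the first terms: t_1 = -13, t_2 = -63, t_3 = -303. This suggests t_N = -3·5^N + 2·6^(N - 1).
Base case (N = 1): the formula gives -13 = -13 = t_1.
Inductive step: suppose the statement holds for some m ≥ 1, so t_m = -3·5^m + 2·6^(m - 1).
Then t_{m+1} = 6·t_m + 3·5^m = 6·(-3·5^m + 2·6^(m - 1)) + 3·5^m = -3·5^(m + 1) + 2·6^m = -3·5^(m+1) + 2·6^((m+1) - 1),
which is the claimed formula at N = m+1.
By induction, the statement is established for all N ≥ 1.

t_N = -3·5^N + 2·6^(N - 1)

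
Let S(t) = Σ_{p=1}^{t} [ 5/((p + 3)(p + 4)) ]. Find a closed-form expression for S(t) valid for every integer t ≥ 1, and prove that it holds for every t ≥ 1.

We claim S(t) = 5t/(4(t + 4)) for all t ≥ 1.
Base case (t = 1): S(1) = 1/4, and the closed form gives 1/4. They agree.
Inductive step: suppose the statement holds for some p ≥ 1, so S(p) = 5p/(4(p + 4)).
Then S(p+1) = S(p) + (5/((p + 4)(p + 5))) = (5p/(4(p + 4))) + (5/((p + 4)(p + 5))).
Simplifying, S(p+1) = 5(p + 1)/(4(p + 5)) = 5(p+1)/(4((p+1) + 4)),
which is the closed form with t = p+1.
This completes the induction.

S(t) = 5t/(4(t + 4))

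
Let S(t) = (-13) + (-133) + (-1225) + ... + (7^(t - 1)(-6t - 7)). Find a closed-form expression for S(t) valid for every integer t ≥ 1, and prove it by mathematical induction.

S(t) = -7^t(t + 1) + 1

We claim S(t) = -7^t(t + 1) + 1 for all t ≥ 1.
Base case (t = 1): S(1) = -13, and the closed form gives -13. They agree.
Suppose the result is true for t = m, so S(m) = -7^m(m + 1) + 1.
Then S(m+1) = S(m) + (7^m(-6m - 13)) = (-7^m(m + 1) + 1) + (7^m(-6m - 13)).
Simplifying, S(m+1) = -7·7^m·m - 14·7^m + 1 = -7^(m+1)((m+1) + 1) + 1,
which is the closed form with t = m+1.
By induction, the statement is established for all t ≥ 1.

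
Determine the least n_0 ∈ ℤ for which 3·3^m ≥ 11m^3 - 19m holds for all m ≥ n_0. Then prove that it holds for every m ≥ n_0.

n_0 = 7

At m = 6: 2187 < 2262, so the inequality fails and n_0 ≥ 7. We prove 3·3^m ≥ 11m^3 - 19m for all m ≥ 7.
When m = 7: 3·3^m = 6561 and 11m^3 - 19m = 3640, so 6561 ≥ 3640.
Inductive step: assume the claim holds for m = i, so 3·3^i ≥ 11i^3 - 19i.
Then 3·3^(i + 1) = 3·(3·3^i) ≥ 3·(11i^3 - 19i).
Also, for i ≥ 7 we have 3·(11i^3 - 19i) ≥ 11(i+1)^3 - 19(i+1), since 3·(11i^3 - 19i) − (11(i+1)^3 - 19(i+1)) = 22i^3 - 33i^2 - 71i + 8, which is nonnegative for all i ≥ 7.
Combining, 3·3^(i + 1) ≥ 11(i+1)^3 - 19(i+1).
This completes the induction.
Hence the smallest such n_0 is 7.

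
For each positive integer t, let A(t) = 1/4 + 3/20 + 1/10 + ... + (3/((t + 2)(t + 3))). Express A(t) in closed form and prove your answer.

We claim A(t) = t/(t + 3) for all t ≥ 1.
When t = 1: A(1) = 1/4, and the closed form gives 1/4. They agree.
For the inductive step, assume it holds for an arbitrary k ≥ 1, so A(k) = k/(k + 3).
Then A(k+1) = A(k) + (3/((k + 3)(k + 4))) = (k/(k + 3)) + (3/((k + 3)(k + 4))).
Simplifying, A(k+1) = (k + 1)/(k + 4) = (k+1)/((k+1) + 3),
which is the closed form with t = k+1.
Hence, by induction on t, the claim holds for every t ≥ 1.

A(t) = t/(t + 3)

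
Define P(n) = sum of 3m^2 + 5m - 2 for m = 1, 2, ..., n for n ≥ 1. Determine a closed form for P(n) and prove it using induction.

We claim P(n) = n(n^2 + 4n + 1) for all n ≥ 1.
When n = 1: P(1) = 6, and the closed form gives 6. They agree.
Suppose the result is true for n = m, so P(m) = m(m^2 + 4m + 1).
Then P(m+1) = P(m) + (3m^2 + 11m + 6) = (m(m^2 + 4m + 1)) + (3m^2 + 11m + 6).
Simplifying, P(m+1) = (m + 1)(m^2 + 6m + 6) = (m+1)((m+1)^2 + 4(m+1) + 1),
which is the closed form with n = m+1.
Hence, by induction on n, the claim holds for every n ≥ 1.

P(n) = n(n^2 + 4n + 1)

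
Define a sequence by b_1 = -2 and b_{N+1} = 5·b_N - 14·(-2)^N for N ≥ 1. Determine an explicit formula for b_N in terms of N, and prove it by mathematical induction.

b_N = -(-2)^(N + 1) + 2·5^(N - 1)

Computing the first terms: b_1 = -2, b_2 = 18, b_3 = 34. This suggests b_N = -(-2)^(N + 1) + 2·5^(N - 1).
Base case (N = 1): the formula gives -2 = -2 = b_1.
Inductive step: assume the claim holds for N = r, so b_r = -(-2)^(r + 1) + 2·5^(r - 1).
Then b_{r+1} = 5·b_r - 14·(-2)^r = 5·(-(-2)^(r + 1) + 2·5^(r - 1)) - 14·(-2)^r = -(-2)^(r + 2) + 2·5^r = -(-2)^((r+1) + 1) + 2·5^((r+1) - 1),
which is the claimed formula at N = r+1.
By the principle of mathematical induction, the result holds for all N ≥ 1.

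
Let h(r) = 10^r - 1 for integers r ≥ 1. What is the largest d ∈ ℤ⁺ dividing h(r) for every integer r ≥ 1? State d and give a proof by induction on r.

d = 9

Computing the first values: h(1) = 9 and h(2) = 99; gcd(9, 99) = 9, so d ≤ 9.
We prove 9 | 10^r - 1 for all r ≥ 1 by induction on r.
Base step (r = 1): h(1) = 9 = 9·(1), so 9 | h(1).
Suppose the result is true for r = j, i.e. 9 | h(j). Then
10^{j+1} − 1^{j+1} = 10·10^j − 1·1^j = 10·(10^j − 1^j) + (9)·1^j. The first term is divisible by 9 by the inductive hypothesis, and the second term (9)·1^j is divisible by 9 since 9 | 9. Hence 9 | h(j+1).
By the principle of mathematical induction, the result holds for all r ≥ 1.
Therefore the largest such d is 9.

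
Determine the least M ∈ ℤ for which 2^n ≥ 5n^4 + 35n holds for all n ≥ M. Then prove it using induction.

M = 20

At n = 19: 524288 < 652270, so the inequality fails and M ≥ 20. We prove 2^n ≥ 5n^4 + 35n for all n ≥ 20.
When n = 20: 2^n = 1048576 and 5n^4 + 35n = 800700, so 1048576 ≥ 800700.
Inductive step: assume the claim holds for n = r, so 2^r ≥ 5r^4 + 35r.
Then 2^(r + 1) = 2·(2^r) ≥ 2·(5r^4 + 35r).
Also, for r ≥ 20 we have 2·(5r^4 + 35r) ≥ 5(r+1)^4 + 35(r+1), since 2·(5r^4 + 35r) − (5(r+1)^4 + 35(r+1)) = 5r^4 - 20r^3 - 30r^2 + 15r - 40, which is nonnegative for all r ≥ 20.
Combining, 2^(r + 1) ≥ 5(r+1)^4 + 35(r+1).
By induction, the statement is established for all n ≥ 20.
Hence the smallest such M is 20.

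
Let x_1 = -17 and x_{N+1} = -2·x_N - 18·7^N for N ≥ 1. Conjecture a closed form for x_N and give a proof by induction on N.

Computing the first terms: x_1 = -17, x_2 = -92, x_3 = -698. This suggests x_N = -3(-2)^(N - 1) - 2·7^N.
Base step (N = 1): the formula gives -17 = -17 = x_1.
Inductive step: assume the claim holds for N = i, so x_i = -3(-2)^(i - 1) - 2·7^i.
Then x_{i+1} = -2·x_i - 18·7^i = -2·(-3(-2)^(i - 1) - 2·7^i) - 18·7^i = -3(-2)^i - 2·7^(i + 1) = -3(-2)^((i+1) - 1) - 2·7^(i+1),
which is the claimed formula at N = i+1.
This completes the induction.

x_N = -3(-2)^(N - 1) - 2·7^N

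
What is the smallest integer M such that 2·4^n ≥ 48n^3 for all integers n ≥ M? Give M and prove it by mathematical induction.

M = 7

At n = 6: 8192 < 10368, so the inequality fails and M ≥ 7. We prove 2·4^n ≥ 48n^3 for all n ≥ 7.
Base step (n = 7): 2·4^n = 32768 and 48n^3 = 16464, so 32768 ≥ 16464.
For the inductive step, assume it holds for an arbitrary k ≥ 7, so 2·4^k ≥ 48k^3.
Then 2·4^(k + 1) = 4·(2·4^k) ≥ 4·(48k^3).
Also, for k ≥ 7 we have 4·(48k^3) ≥ 48(k+1)^3, since 4 ≥ (1 + 1/k)^3 for all k ≥ 7.
Combining, 2·4^(k + 1) ≥ 48(k+1)^3.
By the principle of mathematical induction, the result holds for all n ≥ 7.
Hence the smallest such M is 7.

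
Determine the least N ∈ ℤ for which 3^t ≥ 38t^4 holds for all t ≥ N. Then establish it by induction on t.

At t = 12: 531441 < 787968, so the inequality fails and N ≥ 13. We prove 3^t ≥ 38t^4 for all t ≥ 13.
When t = 13: 3^t = 1594323 and 38t^4 = 1085318, so 1594323 ≥ 1085318.
Inductive step: assume the claim holds for t = j, so 3^j ≥ 38j^4.
Then 3^(j + 1) = 3·(3^j) ≥ 3·(38j^4).
Also, for j ≥ 13 we have 3·(38j^4) ≥ 38(j+1)^4, since 3 ≥ (1 + 1/j)^4 for all j ≥ 13.
Combining, 3^(j + 1) ≥ 38(j+1)^4.
By induction, the statement is established for all t ≥ 13.
Hence the smallest such N is 13.

N = 13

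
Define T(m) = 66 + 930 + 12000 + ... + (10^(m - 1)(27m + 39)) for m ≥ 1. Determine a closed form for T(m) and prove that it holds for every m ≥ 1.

T(m) = 10^m(3m + 4) - 4

We claim T(m) = 10^m(3m + 4) - 4 for all m ≥ 1.
Base case (m = 1): T(1) = 66, and the closed form gives 66. They agree.
Inductive step: suppose the statement holds for some i ≥ 1, so T(i) = 10^i(3i + 4) - 4.
Then T(i+1) = T(i) + (10^i(27i + 66)) = (10^i(3i + 4) - 4) + (10^i(27i + 66)).
Simplifying, T(i+1) = 30·10^i·i + 70·10^i - 4 = 10^(i+1)(3(i+1) + 4) - 4,
which is the closed form with m = i+1.
By induction, the statement is established for all m ≥ 1.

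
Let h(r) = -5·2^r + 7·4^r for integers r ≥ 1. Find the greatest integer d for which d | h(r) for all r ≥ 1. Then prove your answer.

Computing the first values: h(1) = 18 and h(2) = 92; gcd(18, 92) = 2, so d ≤ 2.
We prove 2 | -5·2^r + 7·4^r for all r ≥ 1 by induction on r.
Base step (r = 1): h(1) = 18 = 2·(9), so 2 | h(1).
Inductive step: suppose the statement holds for some k ≥ 1, i.e. 2 | h(k). Then
h(k+1) − 4·h(k) = (-5·2^(k+1) + 7·4^(k+1)) − 4·(-5·2^k + 7·4^k) = (-5)·2^k·(2 − 4) = (10)·2^k. Since 2 | h(k) by the inductive hypothesis, 2 | 4·h(k); and 2 | 10 since 10 = 2·5. Therefore 2 | h(k+1).
Hence, by induction on r, the claim holds for every r ≥ 1.
Therefore the largest such d is 2.

d = 2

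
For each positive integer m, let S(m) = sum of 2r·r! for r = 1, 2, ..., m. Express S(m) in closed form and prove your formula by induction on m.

S(m) = (2m + 2)m! - 2

We claim S(m) = (2m + 2)m! - 2 for all m ≥ 1.
For the base case m = 1: S(1) = 2, and the closed form gives 2. They agree.
Inductive step: assume the claim holds for m = r, so S(r) = (2r + 2)r! - 2.
Then S(r+1) = S(r) + (2(r + 1)(r + 1)!) = ((2r + 2)r! - 2) + (2(r + 1)(r + 1)!).
Simplifying, S(r+1) = (2(r+1) + 2)(r+1)! - 2,
which is the closed form with m = r+1.
By the principle of mathematical induction, the result holds for all m ≥ 1.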